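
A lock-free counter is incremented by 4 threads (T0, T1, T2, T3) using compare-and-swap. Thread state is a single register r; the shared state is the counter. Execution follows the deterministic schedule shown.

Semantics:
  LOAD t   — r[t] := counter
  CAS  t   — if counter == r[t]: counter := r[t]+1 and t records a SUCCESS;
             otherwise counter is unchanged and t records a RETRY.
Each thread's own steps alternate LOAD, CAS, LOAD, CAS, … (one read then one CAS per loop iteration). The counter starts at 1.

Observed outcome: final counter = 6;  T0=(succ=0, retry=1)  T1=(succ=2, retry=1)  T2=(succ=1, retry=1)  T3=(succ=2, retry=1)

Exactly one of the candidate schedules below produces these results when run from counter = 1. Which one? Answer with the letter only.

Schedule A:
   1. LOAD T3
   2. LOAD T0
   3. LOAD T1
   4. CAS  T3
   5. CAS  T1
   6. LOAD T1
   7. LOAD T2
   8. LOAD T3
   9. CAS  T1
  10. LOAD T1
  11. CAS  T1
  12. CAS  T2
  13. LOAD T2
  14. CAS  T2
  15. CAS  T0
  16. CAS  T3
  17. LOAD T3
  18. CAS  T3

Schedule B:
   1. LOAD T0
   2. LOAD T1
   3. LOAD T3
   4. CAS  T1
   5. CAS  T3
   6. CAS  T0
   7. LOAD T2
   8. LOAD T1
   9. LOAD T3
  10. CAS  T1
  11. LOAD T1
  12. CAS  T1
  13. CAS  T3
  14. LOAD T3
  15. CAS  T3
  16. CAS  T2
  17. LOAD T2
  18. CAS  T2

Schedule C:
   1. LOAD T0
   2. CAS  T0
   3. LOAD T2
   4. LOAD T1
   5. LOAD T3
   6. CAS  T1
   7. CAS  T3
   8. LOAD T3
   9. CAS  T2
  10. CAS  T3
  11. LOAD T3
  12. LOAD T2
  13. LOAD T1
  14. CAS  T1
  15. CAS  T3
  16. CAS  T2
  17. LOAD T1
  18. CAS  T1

Run A:
step 1: T3 LOAD ⇒ load; ctr=1 reg=1
step 2: T0 LOAD ⇒ load; ctr=1 reg=1
step 3: T1 LOAD ⇒ load; ctr=1 reg=1
step 4: T3 CAS ⇒ ok; ctr=2 reg=1
step 5: T1 CAS ⇒ retry; ctr=2 reg=1
step 6: T1 LOAD ⇒ load; ctr=2 reg=2
step 7: T2 LOAD ⇒ load; ctr=2 reg=2
step 8: T3 LOAD ⇒ load; ctr=2 reg=2
step 9: T1 CAS ⇒ ok; ctr=3 reg=2
step 10: T1 LOAD ⇒ load; ctr=3 reg=3
step 11: T1 CAS ⇒ ok; ctr=4 reg=3
step 12: T2 CAS ⇒ retry; ctr=4 reg=2
step 13: T2 LOAD ⇒ load; ctr=4 reg=4
step 14: T2 CAS ⇒ ok; ctr=5 reg=4
step 15: T0 CAS ⇒ retry; ctr=5 reg=1
step 16: T3 CAS ⇒ retry; ctr=5 reg=2
step 17: T3 LOAD ⇒ load; ctr=5 reg=5
step 18: T3 CAS ⇒ ok; ctr=6 reg=5

A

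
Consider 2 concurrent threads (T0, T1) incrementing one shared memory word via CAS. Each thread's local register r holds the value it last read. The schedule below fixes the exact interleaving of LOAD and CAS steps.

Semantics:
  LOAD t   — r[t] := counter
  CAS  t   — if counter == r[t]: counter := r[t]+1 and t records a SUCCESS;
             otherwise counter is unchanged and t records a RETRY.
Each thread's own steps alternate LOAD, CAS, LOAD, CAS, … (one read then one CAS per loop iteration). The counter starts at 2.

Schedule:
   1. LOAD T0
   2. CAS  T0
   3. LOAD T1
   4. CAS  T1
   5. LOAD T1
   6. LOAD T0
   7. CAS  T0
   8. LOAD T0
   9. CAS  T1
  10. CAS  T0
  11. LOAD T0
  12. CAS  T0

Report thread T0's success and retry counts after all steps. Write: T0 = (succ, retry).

T0 = (4, 0)

#1 T0 reads 2
#2 T0 CAS(2→3) writes; counter now 3
#3 T1 reads 3
#4 T1 CAS(3→4) writes; counter now 4
#5 T1 reads 4
#6 T0 reads 4
#7 T0 CAS(4→5) writes; counter now 5
#8 T0 reads 5
#9 T1 CAS(4→5) fails; counter now 5
#10 T0 CAS(5→6) writes; counter now 6
#11 T0 reads 6
#12 T0 CAS(6→7) writes; counter now 7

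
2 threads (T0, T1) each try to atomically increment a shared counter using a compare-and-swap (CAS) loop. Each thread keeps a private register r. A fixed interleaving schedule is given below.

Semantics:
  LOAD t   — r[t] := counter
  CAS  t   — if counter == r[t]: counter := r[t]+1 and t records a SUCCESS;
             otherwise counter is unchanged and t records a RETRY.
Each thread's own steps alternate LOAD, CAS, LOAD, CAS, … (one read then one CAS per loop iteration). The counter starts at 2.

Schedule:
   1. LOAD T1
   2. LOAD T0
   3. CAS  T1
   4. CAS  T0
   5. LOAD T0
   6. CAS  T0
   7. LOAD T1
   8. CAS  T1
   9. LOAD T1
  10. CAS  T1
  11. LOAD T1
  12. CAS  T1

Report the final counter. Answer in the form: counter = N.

#1 T1 reads 2
#2 T0 reads 2
#3 T1 CAS(2→3) writes; counter now 3
#4 T0 CAS(2→3) fails; counter now 3
#5 T0 reads 3
#6 T0 CAS(3→4) writes; counter now 4
#7 T1 reads 4
#8 T1 CAS(4→5) writes; counter now 5
#9 T1 reads 5
#10 T1 CAS(5→6) writes; counter now 6
#11 T1 reads 6
#12 T1 CAS(6→7) writes; counter now 7

counter = 7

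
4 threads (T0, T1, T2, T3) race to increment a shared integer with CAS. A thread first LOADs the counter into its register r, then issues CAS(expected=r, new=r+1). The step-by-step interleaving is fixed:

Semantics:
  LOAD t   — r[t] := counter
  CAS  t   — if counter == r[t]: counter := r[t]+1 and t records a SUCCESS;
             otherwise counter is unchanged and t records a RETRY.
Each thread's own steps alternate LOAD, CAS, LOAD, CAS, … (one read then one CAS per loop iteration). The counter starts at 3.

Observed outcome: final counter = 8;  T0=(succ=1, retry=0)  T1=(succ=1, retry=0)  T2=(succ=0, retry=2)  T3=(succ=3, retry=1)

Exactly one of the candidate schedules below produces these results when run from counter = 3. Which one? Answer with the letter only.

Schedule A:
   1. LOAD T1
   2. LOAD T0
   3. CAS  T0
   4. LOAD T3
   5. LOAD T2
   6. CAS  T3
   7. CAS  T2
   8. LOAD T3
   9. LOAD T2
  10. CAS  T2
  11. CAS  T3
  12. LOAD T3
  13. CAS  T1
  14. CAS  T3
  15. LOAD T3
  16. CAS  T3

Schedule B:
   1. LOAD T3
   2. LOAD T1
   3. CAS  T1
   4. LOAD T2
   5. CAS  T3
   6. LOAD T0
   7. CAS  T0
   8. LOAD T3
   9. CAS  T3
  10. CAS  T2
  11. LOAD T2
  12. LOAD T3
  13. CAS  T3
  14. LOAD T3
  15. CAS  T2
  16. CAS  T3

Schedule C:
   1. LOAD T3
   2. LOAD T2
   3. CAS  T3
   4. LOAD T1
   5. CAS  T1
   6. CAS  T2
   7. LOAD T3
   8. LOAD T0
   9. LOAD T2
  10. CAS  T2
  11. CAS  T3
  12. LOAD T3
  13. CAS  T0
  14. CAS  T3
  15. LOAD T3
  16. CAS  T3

Simulating candidate B:
[1] T3.load  rd  (counter 3, T3.r 3)
[2] T1.load  rd  (counter 3, T1.r 3)
[3] T1.cas  hit  (counter 4, T1.r 3)
[4] T2.load  rd  (counter 4, T2.r 4)
[5] T3.cas  miss  (counter 4, T3.r 3)
[6] T0.load  rd  (counter 4, T0.r 4)
[7] T0.cas  hit  (counter 5, T0.r 4)
[8] T3.load  rd  (counter 5, T3.r 5)
[9] T3.cas  hit  (counter 6, T3.r 5)
[10] T2.cas  miss  (counter 6, T2.r 4)
[11] T2.load  rd  (counter 6, T2.r 6)
[12] T3.load  rd  (counter 6, T3.r 6)
[13] T3.cas  hit  (counter 7, T3.r 6)
[14] T3.load  rd  (counter 7, T3.r 7)
[15] T2.cas  miss  (counter 7, T2.r 6)
[16] T3.cas  hit  (counter 8, T3.r 7)

B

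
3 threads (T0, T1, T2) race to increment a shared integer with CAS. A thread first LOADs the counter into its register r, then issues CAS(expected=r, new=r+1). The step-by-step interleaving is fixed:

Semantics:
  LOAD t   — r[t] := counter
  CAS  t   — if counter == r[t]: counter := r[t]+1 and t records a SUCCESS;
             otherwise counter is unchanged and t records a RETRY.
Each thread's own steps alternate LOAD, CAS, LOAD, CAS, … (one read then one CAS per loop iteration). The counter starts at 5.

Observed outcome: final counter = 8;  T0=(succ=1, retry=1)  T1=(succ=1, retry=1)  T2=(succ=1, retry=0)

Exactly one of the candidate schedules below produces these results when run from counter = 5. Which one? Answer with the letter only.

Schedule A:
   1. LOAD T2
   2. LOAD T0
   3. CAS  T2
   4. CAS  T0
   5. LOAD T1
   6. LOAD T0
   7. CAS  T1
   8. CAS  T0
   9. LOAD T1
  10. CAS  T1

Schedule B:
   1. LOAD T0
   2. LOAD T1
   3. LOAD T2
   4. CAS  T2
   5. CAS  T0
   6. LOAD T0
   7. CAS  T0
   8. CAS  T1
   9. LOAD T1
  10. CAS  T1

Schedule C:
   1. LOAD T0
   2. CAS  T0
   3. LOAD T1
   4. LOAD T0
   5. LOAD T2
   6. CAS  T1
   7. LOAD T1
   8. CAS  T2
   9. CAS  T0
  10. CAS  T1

Simulating candidate B:
#1 T0 reads 5
#2 T1 reads 5
#3 T2 reads 5
#4 T2 CAS(5→6) writes; counter now 6
#5 T0 CAS(5→6) fails; counter now 6
#6 T0 reads 6
#7 T0 CAS(6→7) writes; counter now 7
#8 T1 CAS(5→6) fails; counter now 7
#9 T1 reads 7
#10 T1 CAS(7→8) writes; counter now 8

B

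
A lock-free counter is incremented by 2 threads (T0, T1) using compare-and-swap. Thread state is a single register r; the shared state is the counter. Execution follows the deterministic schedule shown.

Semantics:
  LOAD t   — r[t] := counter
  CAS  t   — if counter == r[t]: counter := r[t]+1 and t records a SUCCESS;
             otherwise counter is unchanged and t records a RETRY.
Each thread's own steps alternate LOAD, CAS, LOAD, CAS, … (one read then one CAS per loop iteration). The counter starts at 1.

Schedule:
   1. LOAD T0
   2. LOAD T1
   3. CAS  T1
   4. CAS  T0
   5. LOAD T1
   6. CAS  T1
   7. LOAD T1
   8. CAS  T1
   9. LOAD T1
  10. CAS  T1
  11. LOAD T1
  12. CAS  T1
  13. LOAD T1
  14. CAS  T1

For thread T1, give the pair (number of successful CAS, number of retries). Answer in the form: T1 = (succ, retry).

   1) LOAD T0:  M=1  r_T0=1
   2) LOAD T1:  M=1  r_T1=1
   3) CAS  T1:  M=2  r_T1=1 ✓
   4) CAS  T0:  M=2  r_T0=1 ✗
   5) LOAD T1:  M=2  r_T1=2
   6) CAS  T1:  M=3  r_T1=2 ✓
   7) LOAD T1:  M=3  r_T1=3
   8) CAS  T1:  M=4  r_T1=3 ✓
   9) LOAD T1:  M=4  r_T1=4
  10) CAS  T1:  M=5  r_T1=4 ✓
  11) LOAD T1:  M=5  r_T1=5
  12) CAS  T1:  M=6  r_T1=5 ✓
  13) LOAD T1:  M=6  r_T1=6
  14) CAS  T1:  M=7  r_T1=6 ✓

T1 = (6, 0)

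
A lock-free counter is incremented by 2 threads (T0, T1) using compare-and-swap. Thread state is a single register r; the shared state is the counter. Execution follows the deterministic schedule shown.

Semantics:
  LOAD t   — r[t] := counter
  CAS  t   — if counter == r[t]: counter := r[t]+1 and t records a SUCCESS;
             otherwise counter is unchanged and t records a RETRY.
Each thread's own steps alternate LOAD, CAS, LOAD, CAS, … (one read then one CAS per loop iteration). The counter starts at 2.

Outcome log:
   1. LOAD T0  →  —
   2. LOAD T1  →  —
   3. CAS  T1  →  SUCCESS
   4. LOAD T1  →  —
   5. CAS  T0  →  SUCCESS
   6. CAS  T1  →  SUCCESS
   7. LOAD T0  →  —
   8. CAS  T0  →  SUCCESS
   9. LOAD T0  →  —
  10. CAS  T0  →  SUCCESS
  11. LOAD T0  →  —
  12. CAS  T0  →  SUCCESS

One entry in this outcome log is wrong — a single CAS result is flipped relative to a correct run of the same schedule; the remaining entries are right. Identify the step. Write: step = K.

Re-executing:
1. LOAD T0 → mem=2 r[T0]=2 [LOAD]
2. LOAD T1 → mem=2 r[T1]=2 [LOAD]
3. CAS T1 → mem=3 r[T1]=2 [OK]
4. LOAD T1 → mem=3 r[T1]=3 [LOAD]
5. CAS T0 → mem=3 r[T0]=2 [RETRY]
6. CAS T1 → mem=4 r[T1]=3 [OK]
7. LOAD T0 → mem=4 r[T0]=4 [LOAD]
8. CAS T0 → mem=5 r[T0]=4 [OK]
9. LOAD T0 → mem=5 r[T0]=5 [LOAD]
10. CAS T0 → mem=6 r[T0]=5 [OK]
11. LOAD T0 → mem=6 r[T0]=6 [LOAD]
12. CAS T0 → mem=7 r[T0]=6 [OK]
Mismatch at 5.

step = 5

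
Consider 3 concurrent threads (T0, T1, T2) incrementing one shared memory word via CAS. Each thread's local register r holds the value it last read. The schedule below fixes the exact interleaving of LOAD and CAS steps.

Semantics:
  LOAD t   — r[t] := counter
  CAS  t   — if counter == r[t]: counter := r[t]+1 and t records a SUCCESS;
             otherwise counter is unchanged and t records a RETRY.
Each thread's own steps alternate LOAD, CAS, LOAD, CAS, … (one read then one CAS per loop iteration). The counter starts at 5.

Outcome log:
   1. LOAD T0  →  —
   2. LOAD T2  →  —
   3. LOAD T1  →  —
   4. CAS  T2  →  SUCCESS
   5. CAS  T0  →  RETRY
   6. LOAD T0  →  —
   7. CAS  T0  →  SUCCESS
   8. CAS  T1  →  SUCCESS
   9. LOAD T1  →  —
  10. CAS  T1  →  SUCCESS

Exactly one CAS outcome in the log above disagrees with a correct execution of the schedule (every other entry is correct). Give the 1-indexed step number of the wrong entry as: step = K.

step = 8

Correct run:
#1 T0 reads 5
#2 T2 reads 5
#3 T1 reads 5
#4 T2 CAS(5→6) writes; counter now 6
#5 T0 CAS(5→6) fails; counter now 6
#6 T0 reads 6
#7 T0 CAS(6→7) writes; counter now 7
#8 T1 CAS(5→6) fails; counter now 7
#9 T1 reads 7
#10 T1 CAS(7→8) writes; counter now 8
Flip is step 8.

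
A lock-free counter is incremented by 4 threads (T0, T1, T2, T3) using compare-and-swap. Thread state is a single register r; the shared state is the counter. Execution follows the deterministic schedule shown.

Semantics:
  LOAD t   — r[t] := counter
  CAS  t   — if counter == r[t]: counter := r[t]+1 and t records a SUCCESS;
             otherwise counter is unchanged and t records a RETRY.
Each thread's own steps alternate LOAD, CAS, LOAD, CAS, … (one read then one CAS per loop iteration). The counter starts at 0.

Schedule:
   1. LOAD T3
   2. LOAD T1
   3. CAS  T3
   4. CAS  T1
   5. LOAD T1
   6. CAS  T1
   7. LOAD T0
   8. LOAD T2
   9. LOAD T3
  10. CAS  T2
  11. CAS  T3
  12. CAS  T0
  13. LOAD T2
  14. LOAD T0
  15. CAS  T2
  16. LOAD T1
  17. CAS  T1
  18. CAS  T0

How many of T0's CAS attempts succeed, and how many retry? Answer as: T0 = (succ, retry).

step 1: T3 LOAD ⇒ load; ctr=0 reg=0
step 2: T1 LOAD ⇒ load; ctr=0 reg=0
step 3: T3 CAS ⇒ ok; ctr=1 reg=0
step 4: T1 CAS ⇒ retry; ctr=1 reg=0
step 5: T1 LOAD ⇒ load; ctr=1 reg=1
step 6: T1 CAS ⇒ ok; ctr=2 reg=1
step 7: T0 LOAD ⇒ load; ctr=2 reg=2
step 8: T2 LOAD ⇒ load; ctr=2 reg=2
step 9: T3 LOAD ⇒ load; ctr=2 reg=2
step 10: T2 CAS ⇒ ok; ctr=3 reg=2
step 11: T3 CAS ⇒ retry; ctr=3 reg=2
step 12: T0 CAS ⇒ retry; ctr=3 reg=2
step 13: T2 LOAD ⇒ load; ctr=3 reg=3
step 14: T0 LOAD ⇒ load; ctr=3 reg=3
step 15: T2 CAS ⇒ ok; ctr=4 reg=3
step 16: T1 LOAD ⇒ load; ctr=4 reg=4
step 17: T1 CAS ⇒ ok; ctr=5 reg=4
step 18: T0 CAS ⇒ retry; ctr=5 reg=3

T0 = (0, 2)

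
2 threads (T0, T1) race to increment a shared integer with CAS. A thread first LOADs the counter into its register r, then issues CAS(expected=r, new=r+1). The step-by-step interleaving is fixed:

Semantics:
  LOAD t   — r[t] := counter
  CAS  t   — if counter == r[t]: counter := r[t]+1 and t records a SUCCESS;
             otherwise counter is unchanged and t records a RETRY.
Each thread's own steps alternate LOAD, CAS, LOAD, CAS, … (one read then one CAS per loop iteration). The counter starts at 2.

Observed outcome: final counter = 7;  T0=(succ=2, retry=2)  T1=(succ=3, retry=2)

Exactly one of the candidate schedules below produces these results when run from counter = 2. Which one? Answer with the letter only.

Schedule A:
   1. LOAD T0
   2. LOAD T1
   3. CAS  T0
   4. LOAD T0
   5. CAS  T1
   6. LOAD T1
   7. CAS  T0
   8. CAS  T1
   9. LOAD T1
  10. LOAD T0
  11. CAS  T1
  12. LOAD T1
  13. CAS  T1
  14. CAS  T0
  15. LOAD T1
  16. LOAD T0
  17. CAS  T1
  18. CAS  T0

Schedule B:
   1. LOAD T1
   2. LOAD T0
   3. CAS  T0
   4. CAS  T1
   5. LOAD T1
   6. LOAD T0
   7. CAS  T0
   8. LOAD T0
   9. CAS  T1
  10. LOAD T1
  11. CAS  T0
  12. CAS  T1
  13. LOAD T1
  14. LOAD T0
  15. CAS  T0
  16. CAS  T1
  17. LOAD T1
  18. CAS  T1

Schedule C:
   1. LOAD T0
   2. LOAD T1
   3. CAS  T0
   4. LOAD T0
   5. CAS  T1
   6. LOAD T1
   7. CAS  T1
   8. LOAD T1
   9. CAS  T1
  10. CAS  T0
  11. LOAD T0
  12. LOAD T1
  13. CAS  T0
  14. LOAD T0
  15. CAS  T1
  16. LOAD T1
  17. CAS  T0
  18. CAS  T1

A

Run A:
[1] T0.load  rd  (counter 2, T0.r 2)
[2] T1.load  rd  (counter 2, T1.r 2)
[3] T0.cas  hit  (counter 3, T0.r 2)
[4] T0.load  rd  (counter 3, T0.r 3)
[5] T1.cas  miss  (counter 3, T1.r 2)
[6] T1.load  rd  (counter 3, T1.r 3)
[7] T0.cas  hit  (counter 4, T0.r 3)
[8] T1.cas  miss  (counter 4, T1.r 3)
[9] T1.load  rd  (counter 4, T1.r 4)
[10] T0.load  rd  (counter 4, T0.r 4)
[11] T1.cas  hit  (counter 5, T1.r 4)
[12] T1.load  rd  (counter 5, T1.r 5)
[13] T1.cas  hit  (counter 6, T1.r 5)
[14] T0.cas  miss  (counter 6, T0.r 4)
[15] T1.load  rd  (counter 6, T1.r 6)
[16] T0.load  rd  (counter 6, T0.r 6)
[17] T1.cas  hit  (counter 7, T1.r 6)
[18] T0.cas  miss  (counter 7, T0.r 6)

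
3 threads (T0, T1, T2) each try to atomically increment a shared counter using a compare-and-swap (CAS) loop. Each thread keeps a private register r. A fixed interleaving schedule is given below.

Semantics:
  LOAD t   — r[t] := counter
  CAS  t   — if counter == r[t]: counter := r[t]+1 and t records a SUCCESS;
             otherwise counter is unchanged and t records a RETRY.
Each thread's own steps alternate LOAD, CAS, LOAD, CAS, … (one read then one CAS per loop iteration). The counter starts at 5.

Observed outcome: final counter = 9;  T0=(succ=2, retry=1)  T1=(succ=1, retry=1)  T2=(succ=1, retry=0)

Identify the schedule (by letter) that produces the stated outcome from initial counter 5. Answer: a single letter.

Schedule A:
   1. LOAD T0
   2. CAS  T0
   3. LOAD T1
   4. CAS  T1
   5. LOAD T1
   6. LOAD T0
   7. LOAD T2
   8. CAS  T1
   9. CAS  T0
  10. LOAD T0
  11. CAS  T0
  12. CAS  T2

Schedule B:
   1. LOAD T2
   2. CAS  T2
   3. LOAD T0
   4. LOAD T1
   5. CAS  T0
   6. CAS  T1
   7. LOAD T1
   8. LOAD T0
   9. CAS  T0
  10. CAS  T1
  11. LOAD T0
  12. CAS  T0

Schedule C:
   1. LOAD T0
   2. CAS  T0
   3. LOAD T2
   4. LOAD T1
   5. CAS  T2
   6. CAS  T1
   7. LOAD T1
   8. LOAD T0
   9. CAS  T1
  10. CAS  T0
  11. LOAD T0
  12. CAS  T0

C

Simulating candidate C:
#1 T0 reads 5
#2 T0 CAS(5→6) writes; counter now 6
#3 T2 reads 6
#4 T1 reads 6
#5 T2 CAS(6→7) writes; counter now 7
#6 T1 CAS(6→7) fails; counter now 7
#7 T1 reads 7
#8 T0 reads 7
#9 T1 CAS(7→8) writes; counter now 8
#10 T0 CAS(7→8) fails; counter now 8
#11 T0 reads 8
#12 T0 CAS(8→9) writes; counter now 9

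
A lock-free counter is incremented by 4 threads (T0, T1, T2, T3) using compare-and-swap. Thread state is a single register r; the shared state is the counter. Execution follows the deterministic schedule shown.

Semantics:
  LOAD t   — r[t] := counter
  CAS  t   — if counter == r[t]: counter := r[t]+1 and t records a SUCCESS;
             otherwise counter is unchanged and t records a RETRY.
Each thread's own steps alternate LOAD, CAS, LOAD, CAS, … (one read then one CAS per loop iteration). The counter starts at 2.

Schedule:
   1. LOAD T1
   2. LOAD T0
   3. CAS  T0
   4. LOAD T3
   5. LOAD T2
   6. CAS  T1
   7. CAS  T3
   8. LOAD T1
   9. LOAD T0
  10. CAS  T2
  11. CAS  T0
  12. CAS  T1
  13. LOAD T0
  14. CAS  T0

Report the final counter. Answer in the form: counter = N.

1. LOAD T1 → mem=2 r[T1]=2 [LOAD]
2. LOAD T0 → mem=2 r[T0]=2 [LOAD]
3. CAS T0 → mem=3 r[T0]=2 [OK]
4. LOAD T3 → mem=3 r[T3]=3 [LOAD]
5. LOAD T2 → mem=3 r[T2]=3 [LOAD]
6. CAS T1 → mem=3 r[T1]=2 [RETRY]
7. CAS T3 → mem=4 r[T3]=3 [OK]
8. LOAD T1 → mem=4 r[T1]=4 [LOAD]
9. LOAD T0 → mem=4 r[T0]=4 [LOAD]
10. CAS T2 → mem=4 r[T2]=3 [RETRY]
11. CAS T0 → mem=5 r[T0]=4 [OK]
12. CAS T1 → mem=5 r[T1]=4 [RETRY]
13. LOAD T0 → mem=5 r[T0]=5 [LOAD]
14. CAS T0 → mem=6 r[T0]=5 [OK]

counter = 6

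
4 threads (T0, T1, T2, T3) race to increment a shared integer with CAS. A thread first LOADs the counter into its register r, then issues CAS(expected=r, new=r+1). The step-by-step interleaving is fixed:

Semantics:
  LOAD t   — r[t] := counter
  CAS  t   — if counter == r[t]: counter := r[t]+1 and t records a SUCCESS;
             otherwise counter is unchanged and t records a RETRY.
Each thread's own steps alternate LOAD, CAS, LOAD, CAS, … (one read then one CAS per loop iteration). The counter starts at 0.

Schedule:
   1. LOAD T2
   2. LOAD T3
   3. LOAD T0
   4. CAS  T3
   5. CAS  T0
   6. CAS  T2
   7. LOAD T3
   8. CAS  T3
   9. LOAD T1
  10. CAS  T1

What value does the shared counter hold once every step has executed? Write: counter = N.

step 1: T2 LOAD ⇒ load; ctr=0 reg=0
step 2: T3 LOAD ⇒ load; ctr=0 reg=0
step 3: T0 LOAD ⇒ load; ctr=0 reg=0
step 4: T3 CAS ⇒ ok; ctr=1 reg=0
step 5: T0 CAS ⇒ retry; ctr=1 reg=0
step 6: T2 CAS ⇒ retry; ctr=1 reg=0
step 7: T3 LOAD ⇒ load; ctr=1 reg=1
step 8: T3 CAS ⇒ ok; ctr=2 reg=1
step 9: T1 LOAD ⇒ load; ctr=2 reg=2
step 10: T1 CAS ⇒ ok; ctr=3 reg=2

counter = 3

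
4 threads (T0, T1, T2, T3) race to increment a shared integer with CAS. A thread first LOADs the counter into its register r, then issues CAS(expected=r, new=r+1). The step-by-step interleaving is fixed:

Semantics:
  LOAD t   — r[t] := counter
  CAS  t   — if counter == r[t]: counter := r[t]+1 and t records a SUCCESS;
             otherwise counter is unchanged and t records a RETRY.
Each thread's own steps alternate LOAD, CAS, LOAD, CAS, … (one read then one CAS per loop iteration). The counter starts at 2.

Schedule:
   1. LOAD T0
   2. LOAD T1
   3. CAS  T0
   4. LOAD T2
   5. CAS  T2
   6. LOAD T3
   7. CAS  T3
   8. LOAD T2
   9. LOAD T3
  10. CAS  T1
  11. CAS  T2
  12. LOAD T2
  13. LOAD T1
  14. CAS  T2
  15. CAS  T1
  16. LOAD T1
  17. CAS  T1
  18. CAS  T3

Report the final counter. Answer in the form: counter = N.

1. LOAD T0 → mem=2 r[T0]=2 [LOAD]
2. LOAD T1 → mem=2 r[T1]=2 [LOAD]
3. CAS T0 → mem=3 r[T0]=2 [OK]
4. LOAD T2 → mem=3 r[T2]=3 [LOAD]
5. CAS T2 → mem=4 r[T2]=3 [OK]
6. LOAD T3 → mem=4 r[T3]=4 [LOAD]
7. CAS T3 → mem=5 r[T3]=4 [OK]
8. LOAD T2 → mem=5 r[T2]=5 [LOAD]
9. LOAD T3 → mem=5 r[T3]=5 [LOAD]
10. CAS T1 → mem=5 r[T1]=2 [RETRY]
11. CAS T2 → mem=6 r[T2]=5 [OK]
12. LOAD T2 → mem=6 r[T2]=6 [LOAD]
13. LOAD T1 → mem=6 r[T1]=6 [LOAD]
14. CAS T2 → mem=7 r[T2]=6 [OK]
15. CAS T1 → mem=7 r[T1]=6 [RETRY]
16. LOAD T1 → mem=7 r[T1]=7 [LOAD]
17. CAS T1 → mem=8 r[T1]=7 [OK]
18. CAS T3 → mem=8 r[T3]=5 [RETRY]

counter = 8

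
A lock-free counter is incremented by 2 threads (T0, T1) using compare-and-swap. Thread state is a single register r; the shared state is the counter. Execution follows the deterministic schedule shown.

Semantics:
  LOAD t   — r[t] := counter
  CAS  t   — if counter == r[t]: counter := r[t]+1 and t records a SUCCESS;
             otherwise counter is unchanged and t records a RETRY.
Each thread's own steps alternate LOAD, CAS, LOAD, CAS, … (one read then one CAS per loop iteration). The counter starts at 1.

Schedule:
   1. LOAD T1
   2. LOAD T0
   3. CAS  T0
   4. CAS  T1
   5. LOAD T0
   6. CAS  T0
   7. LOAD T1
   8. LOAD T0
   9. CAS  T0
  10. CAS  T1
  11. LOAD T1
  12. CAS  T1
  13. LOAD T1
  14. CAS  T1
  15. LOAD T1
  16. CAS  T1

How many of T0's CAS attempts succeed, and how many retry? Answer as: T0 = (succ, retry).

T0 = (3, 0)

   1) LOAD T1:  M=1  r_T1=1
   2) LOAD T0:  M=1  r_T0=1
   3) CAS  T0:  M=2  r_T0=1 ✓
   4) CAS  T1:  M=2  r_T1=1 ✗
   5) LOAD T0:  M=2  r_T0=2
   6) CAS  T0:  M=3  r_T0=2 ✓
   7) LOAD T1:  M=3  r_T1=3
   8) LOAD T0:  M=3  r_T0=3
   9) CAS  T0:  M=4  r_T0=3 ✓
  10) CAS  T1:  M=4  r_T1=3 ✗
  11) LOAD T1:  M=4  r_T1=4
  12) CAS  T1:  M=5  r_T1=4 ✓
  13) LOAD T1:  M=5  r_T1=5
  14) CAS  T1:  M=6  r_T1=5 ✓
  15) LOAD T1:  M=6  r_T1=6
  16) CAS  T1:  M=7  r_T1=6 ✓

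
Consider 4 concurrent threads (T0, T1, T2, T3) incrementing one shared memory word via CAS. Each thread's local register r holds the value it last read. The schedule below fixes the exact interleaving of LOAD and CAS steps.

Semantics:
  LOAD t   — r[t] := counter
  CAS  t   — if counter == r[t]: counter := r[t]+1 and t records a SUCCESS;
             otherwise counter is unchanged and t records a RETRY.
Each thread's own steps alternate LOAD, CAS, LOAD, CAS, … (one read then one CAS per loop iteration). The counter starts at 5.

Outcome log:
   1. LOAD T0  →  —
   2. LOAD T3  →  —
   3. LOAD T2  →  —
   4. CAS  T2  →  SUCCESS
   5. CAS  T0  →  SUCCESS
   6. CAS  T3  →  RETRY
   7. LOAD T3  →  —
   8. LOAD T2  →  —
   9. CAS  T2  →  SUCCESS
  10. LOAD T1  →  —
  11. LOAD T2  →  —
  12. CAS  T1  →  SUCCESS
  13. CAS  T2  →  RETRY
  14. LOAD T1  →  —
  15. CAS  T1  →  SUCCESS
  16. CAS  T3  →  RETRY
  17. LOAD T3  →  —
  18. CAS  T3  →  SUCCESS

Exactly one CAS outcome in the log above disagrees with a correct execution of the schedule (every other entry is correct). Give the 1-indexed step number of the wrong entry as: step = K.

step = 5

Correct run:
[1] T0.load  rd  (counter 5, T0.r 5)
[2] T3.load  rd  (counter 5, T3.r 5)
[3] T2.load  rd  (counter 5, T2.r 5)
[4] T2.cas  hit  (counter 6, T2.r 5)
[5] T0.cas  miss  (counter 6, T0.r 5)
[6] T3.cas  miss  (counter 6, T3.r 5)
[7] T3.load  rd  (counter 6, T3.r 6)
[8] T2.load  rd  (counter 6, T2.r 6)
[9] T2.cas  hit  (counter 7, T2.r 6)
[10] T1.load  rd  (counter 7, T1.r 7)
[11] T2.load  rd  (counter 7, T2.r 7)
[12] T1.cas  hit  (counter 8, T1.r 7)
[13] T2.cas  miss  (counter 8, T2.r 7)
[14] T1.load  rd  (counter 8, T1.r 8)
[15] T1.cas  hit  (counter 9, T1.r 8)
[16] T3.cas  miss  (counter 9, T3.r 6)
[17] T3.load  rd  (counter 9, T3.r 9)
[18] T3.cas  hit  (counter 10, T3.r 9)
Flip is step 5.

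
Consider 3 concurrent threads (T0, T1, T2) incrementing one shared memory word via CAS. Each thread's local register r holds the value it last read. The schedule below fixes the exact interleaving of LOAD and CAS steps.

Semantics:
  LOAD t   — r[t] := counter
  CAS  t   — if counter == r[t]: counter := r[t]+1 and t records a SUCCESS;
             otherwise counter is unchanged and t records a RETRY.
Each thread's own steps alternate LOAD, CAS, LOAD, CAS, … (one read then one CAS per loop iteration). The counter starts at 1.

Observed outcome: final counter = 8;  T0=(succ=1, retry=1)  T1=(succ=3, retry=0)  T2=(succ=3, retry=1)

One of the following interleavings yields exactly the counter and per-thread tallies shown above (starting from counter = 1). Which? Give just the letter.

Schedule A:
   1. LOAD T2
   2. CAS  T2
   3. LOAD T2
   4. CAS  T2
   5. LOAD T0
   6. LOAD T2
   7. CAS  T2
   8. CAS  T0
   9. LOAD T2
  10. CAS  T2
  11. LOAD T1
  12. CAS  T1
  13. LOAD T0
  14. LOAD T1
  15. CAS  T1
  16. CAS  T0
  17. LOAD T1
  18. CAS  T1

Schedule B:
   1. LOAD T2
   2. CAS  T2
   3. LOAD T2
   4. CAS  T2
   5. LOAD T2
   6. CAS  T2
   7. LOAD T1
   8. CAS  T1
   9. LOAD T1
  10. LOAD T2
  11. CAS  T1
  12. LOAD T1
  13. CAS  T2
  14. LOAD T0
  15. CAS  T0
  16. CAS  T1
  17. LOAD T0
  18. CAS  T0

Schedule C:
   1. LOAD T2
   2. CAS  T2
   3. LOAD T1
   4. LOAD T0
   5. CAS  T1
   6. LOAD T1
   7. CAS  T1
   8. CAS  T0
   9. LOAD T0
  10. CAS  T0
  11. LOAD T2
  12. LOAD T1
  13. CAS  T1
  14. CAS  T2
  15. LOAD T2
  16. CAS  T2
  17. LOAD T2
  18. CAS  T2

C

Tracing schedule C:
T2 LOAD — after: cnt=1, r=1 — load
T2 CAS — after: cnt=2, r=1 — ok
T1 LOAD — after: cnt=2, r=2 — load
T0 LOAD — after: cnt=2, r=2 — load
T1 CAS — after: cnt=3, r=2 — ok
T1 LOAD — after: cnt=3, r=3 — load
T1 CAS — after: cnt=4, r=3 — ok
T0 CAS — after: cnt=4, r=2 — retry
T0 LOAD — after: cnt=4, r=4 — load
T0 CAS — after: cnt=5, r=4 — ok
T2 LOAD — after: cnt=5, r=5 — load
T1 LOAD — after: cnt=5, r=5 — load
T1 CAS — after: cnt=6, r=5 — ok
T2 CAS — after: cnt=6, r=5 — retry
T2 LOAD — after: cnt=6, r=6 — load
T2 CAS — after: cnt=7, r=6 — ok
T2 LOAD — after: cnt=7, r=7 — load
T2 CAS — after: cnt=8, r=7 — ok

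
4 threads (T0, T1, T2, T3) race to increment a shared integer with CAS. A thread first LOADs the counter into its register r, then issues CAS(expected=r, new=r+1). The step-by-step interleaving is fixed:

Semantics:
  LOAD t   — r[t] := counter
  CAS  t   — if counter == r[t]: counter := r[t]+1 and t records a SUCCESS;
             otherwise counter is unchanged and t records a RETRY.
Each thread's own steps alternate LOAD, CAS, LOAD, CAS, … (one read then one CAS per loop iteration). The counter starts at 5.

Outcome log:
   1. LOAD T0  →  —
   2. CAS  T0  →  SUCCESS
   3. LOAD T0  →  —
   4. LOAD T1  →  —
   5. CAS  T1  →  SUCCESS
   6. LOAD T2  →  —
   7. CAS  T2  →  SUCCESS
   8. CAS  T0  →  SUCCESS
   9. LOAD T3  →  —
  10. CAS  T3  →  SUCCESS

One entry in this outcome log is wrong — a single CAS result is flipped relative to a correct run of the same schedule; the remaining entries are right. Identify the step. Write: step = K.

step = 8

Reference trace:
[1] T0.load  rd  (counter 5, T0.r 5)
[2] T0.cas  hit  (counter 6, T0.r 5)
[3] T0.load  rd  (counter 6, T0.r 6)
[4] T1.load  rd  (counter 6, T1.r 6)
[5] T1.cas  hit  (counter 7, T1.r 6)
[6] T2.load  rd  (counter 7, T2.r 7)
[7] T2.cas  hit  (counter 8, T2.r 7)
[8] T0.cas  miss  (counter 8, T0.r 6)
[9] T3.load  rd  (counter 8, T3.r 8)
[10] T3.cas  hit  (counter 9, T3.r 8)
Log disagrees first at step 8.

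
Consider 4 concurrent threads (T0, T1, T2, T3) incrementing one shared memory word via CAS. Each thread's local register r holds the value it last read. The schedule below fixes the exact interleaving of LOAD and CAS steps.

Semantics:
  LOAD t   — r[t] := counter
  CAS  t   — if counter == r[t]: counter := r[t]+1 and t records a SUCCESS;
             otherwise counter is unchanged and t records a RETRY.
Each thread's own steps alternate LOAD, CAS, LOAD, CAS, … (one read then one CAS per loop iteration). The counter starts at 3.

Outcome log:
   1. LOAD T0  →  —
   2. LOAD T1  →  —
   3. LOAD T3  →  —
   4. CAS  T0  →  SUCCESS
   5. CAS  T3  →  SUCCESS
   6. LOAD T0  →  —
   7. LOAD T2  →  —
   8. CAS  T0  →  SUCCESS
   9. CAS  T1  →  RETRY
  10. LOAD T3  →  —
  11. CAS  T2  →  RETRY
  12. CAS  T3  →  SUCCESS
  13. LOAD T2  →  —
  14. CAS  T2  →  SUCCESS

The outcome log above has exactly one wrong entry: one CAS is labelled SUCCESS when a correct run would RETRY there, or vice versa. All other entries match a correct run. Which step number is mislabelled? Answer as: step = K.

step = 5

Re-executing:
T0 LOAD — after: cnt=3, r=3 — load
T1 LOAD — after: cnt=3, r=3 — load
T3 LOAD — after: cnt=3, r=3 — load
T0 CAS — after: cnt=4, r=3 — ok
T3 CAS — after: cnt=4, r=3 — retry
T0 LOAD — after: cnt=4, r=4 — load
T2 LOAD — after: cnt=4, r=4 — load
T0 CAS — after: cnt=5, r=4 — ok
T1 CAS — after: cnt=5, r=3 — retry
T3 LOAD — after: cnt=5, r=5 — load
T2 CAS — after: cnt=5, r=4 — retry
T3 CAS — after: cnt=6, r=5 — ok
T2 LOAD — after: cnt=6, r=6 — load
T2 CAS — after: cnt=7, r=6 — ok
Flip is step 5.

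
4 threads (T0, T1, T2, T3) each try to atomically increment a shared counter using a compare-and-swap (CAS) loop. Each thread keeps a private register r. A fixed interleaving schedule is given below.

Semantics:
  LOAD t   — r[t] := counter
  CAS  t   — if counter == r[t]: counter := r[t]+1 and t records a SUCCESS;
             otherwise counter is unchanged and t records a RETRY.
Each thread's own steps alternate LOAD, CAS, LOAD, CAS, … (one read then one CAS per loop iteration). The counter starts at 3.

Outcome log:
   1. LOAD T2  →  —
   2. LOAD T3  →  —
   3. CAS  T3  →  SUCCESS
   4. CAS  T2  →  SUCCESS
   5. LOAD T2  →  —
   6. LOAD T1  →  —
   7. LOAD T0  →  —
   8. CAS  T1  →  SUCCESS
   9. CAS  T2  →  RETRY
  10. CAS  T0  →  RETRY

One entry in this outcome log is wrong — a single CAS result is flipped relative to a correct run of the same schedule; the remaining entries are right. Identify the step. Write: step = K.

Re-executing:
step 1: T2 LOAD ⇒ load; ctr=3 reg=3
step 2: T3 LOAD ⇒ load; ctr=3 reg=3
step 3: T3 CAS ⇒ ok; ctr=4 reg=3
step 4: T2 CAS ⇒ retry; ctr=4 reg=3
step 5: T2 LOAD ⇒ load; ctr=4 reg=4
step 6: T1 LOAD ⇒ load; ctr=4 reg=4
step 7: T0 LOAD ⇒ load; ctr=4 reg=4
step 8: T1 CAS ⇒ ok; ctr=5 reg=4
step 9: T2 CAS ⇒ retry; ctr=5 reg=4
step 10: T0 CAS ⇒ retry; ctr=5 reg=4
Flip is step 4.

step = 4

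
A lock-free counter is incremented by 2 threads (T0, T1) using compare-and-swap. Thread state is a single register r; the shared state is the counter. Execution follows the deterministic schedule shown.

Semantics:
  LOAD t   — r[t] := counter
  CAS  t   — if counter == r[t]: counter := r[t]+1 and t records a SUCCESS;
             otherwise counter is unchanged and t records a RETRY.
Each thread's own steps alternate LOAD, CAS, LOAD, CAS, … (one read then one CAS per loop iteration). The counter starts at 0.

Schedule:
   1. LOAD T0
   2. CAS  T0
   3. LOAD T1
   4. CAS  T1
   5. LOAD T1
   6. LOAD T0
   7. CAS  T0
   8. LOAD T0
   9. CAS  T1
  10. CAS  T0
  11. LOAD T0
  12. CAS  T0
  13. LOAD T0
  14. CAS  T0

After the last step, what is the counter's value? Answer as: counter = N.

counter = 6

#1 T0 reads 0
#2 T0 CAS(0→1) writes; counter now 1
#3 T1 reads 1
#4 T1 CAS(1→2) writes; counter now 2
#5 T1 reads 2
#6 T0 reads 2
#7 T0 CAS(2→3) writes; counter now 3
#8 T0 reads 3
#9 T1 CAS(2→3) fails; counter now 3
#10 T0 CAS(3→4) writes; counter now 4
#11 T0 reads 4
#12 T0 CAS(4→5) writes; counter now 5
#13 T0 reads 5
#14 T0 CAS(5→6) writes; counter now 6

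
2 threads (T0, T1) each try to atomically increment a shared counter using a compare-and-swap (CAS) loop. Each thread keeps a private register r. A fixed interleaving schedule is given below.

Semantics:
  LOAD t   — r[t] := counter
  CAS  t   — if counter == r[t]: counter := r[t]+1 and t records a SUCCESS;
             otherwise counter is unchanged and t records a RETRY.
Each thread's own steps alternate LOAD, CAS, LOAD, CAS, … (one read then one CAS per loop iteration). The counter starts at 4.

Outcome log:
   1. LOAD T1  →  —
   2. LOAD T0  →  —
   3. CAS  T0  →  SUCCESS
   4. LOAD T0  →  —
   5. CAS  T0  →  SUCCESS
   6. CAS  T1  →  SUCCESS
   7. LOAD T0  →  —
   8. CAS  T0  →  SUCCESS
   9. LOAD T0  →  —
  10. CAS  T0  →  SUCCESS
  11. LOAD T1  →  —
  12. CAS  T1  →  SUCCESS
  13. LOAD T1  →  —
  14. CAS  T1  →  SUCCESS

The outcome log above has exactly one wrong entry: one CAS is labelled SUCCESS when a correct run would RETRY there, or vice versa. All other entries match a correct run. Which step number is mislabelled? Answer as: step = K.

Re-executing:
1. LOAD T1 → mem=4 r[T1]=4 [LOAD]
2. LOAD T0 → mem=4 r[T0]=4 [LOAD]
3. CAS T0 → mem=5 r[T0]=4 [OK]
4. LOAD T0 → mem=5 r[T0]=5 [LOAD]
5. CAS T0 → mem=6 r[T0]=5 [OK]
6. CAS T1 → mem=6 r[T1]=4 [RETRY]
7. LOAD T0 → mem=6 r[T0]=6 [LOAD]
8. CAS T0 → mem=7 r[T0]=6 [OK]
9. LOAD T0 → mem=7 r[T0]=7 [LOAD]
10. CAS T0 → mem=8 r[T0]=7 [OK]
11. LOAD T1 → mem=8 r[T1]=8 [LOAD]
12. CAS T1 → mem=9 r[T1]=8 [OK]
13. LOAD T1 → mem=9 r[T1]=9 [LOAD]
14. CAS T1 → mem=10 r[T1]=9 [OK]
Mismatch at 6.

step = 6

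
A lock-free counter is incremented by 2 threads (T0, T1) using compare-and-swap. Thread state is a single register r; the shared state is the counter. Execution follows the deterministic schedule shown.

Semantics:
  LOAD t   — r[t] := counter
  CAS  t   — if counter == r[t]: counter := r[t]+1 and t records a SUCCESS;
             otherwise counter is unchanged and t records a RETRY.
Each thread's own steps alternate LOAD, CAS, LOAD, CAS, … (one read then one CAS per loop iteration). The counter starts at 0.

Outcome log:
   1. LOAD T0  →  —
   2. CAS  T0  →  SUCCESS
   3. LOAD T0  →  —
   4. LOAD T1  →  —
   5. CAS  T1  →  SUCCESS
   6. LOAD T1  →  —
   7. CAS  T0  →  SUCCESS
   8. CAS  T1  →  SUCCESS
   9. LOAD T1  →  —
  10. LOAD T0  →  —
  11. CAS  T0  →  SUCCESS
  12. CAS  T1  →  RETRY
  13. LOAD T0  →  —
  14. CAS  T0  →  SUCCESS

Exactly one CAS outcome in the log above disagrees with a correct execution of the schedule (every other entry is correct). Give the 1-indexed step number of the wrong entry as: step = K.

step = 7

Correct run:
1. LOAD T0 → mem=0 r[T0]=0 [LOAD]
2. CAS T0 → mem=1 r[T0]=0 [OK]
3. LOAD T0 → mem=1 r[T0]=1 [LOAD]
4. LOAD T1 → mem=1 r[T1]=1 [LOAD]
5. CAS T1 → mem=2 r[T1]=1 [OK]
6. LOAD T1 → mem=2 r[T1]=2 [LOAD]
7. CAS T0 → mem=2 r[T0]=1 [RETRY]
8. CAS T1 → mem=3 r[T1]=2 [OK]
9. LOAD T1 → mem=3 r[T1]=3 [LOAD]
10. LOAD T0 → mem=3 r[T0]=3 [LOAD]
11. CAS T0 → mem=4 r[T0]=3 [OK]
12. CAS T1 → mem=4 r[T1]=3 [RETRY]
13. LOAD T0 → mem=4 r[T0]=4 [LOAD]
14. CAS T0 → mem=5 r[T0]=4 [OK]
Flip is step 7.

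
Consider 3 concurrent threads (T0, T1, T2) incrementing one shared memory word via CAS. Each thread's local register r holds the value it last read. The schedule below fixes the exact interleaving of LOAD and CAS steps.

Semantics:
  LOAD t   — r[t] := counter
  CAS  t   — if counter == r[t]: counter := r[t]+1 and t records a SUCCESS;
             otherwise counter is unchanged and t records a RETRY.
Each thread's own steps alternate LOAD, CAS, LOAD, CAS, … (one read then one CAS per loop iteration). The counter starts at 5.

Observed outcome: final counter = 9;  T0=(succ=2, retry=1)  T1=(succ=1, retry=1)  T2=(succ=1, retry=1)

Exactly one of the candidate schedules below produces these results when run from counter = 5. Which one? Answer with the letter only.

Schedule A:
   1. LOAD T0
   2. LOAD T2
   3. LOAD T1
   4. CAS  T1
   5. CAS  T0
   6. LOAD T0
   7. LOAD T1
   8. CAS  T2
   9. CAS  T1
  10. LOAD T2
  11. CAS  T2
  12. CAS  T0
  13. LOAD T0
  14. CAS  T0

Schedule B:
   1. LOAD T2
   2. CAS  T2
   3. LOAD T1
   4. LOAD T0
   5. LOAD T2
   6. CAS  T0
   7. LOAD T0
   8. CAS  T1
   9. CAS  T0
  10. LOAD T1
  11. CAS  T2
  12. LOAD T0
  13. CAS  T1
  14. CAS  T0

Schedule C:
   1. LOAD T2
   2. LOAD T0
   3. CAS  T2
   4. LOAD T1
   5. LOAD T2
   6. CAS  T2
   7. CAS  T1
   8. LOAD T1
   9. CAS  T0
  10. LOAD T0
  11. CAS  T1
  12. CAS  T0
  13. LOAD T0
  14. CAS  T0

Tracing schedule B:
step 1: T2 LOAD ⇒ load; ctr=5 reg=5
step 2: T2 CAS ⇒ ok; ctr=6 reg=5
step 3: T1 LOAD ⇒ load; ctr=6 reg=6
step 4: T0 LOAD ⇒ load; ctr=6 reg=6
step 5: T2 LOAD ⇒ load; ctr=6 reg=6
step 6: T0 CAS ⇒ ok; ctr=7 reg=6
step 7: T0 LOAD ⇒ load; ctr=7 reg=7
step 8: T1 CAS ⇒ retry; ctr=7 reg=6
step 9: T0 CAS ⇒ ok; ctr=8 reg=7
step 10: T1 LOAD ⇒ load; ctr=8 reg=8
step 11: T2 CAS ⇒ retry; ctr=8 reg=6
step 12: T0 LOAD ⇒ load; ctr=8 reg=8
step 13: T1 CAS ⇒ ok; ctr=9 reg=8
step 14: T0 CAS ⇒ retry; ctr=9 reg=8

B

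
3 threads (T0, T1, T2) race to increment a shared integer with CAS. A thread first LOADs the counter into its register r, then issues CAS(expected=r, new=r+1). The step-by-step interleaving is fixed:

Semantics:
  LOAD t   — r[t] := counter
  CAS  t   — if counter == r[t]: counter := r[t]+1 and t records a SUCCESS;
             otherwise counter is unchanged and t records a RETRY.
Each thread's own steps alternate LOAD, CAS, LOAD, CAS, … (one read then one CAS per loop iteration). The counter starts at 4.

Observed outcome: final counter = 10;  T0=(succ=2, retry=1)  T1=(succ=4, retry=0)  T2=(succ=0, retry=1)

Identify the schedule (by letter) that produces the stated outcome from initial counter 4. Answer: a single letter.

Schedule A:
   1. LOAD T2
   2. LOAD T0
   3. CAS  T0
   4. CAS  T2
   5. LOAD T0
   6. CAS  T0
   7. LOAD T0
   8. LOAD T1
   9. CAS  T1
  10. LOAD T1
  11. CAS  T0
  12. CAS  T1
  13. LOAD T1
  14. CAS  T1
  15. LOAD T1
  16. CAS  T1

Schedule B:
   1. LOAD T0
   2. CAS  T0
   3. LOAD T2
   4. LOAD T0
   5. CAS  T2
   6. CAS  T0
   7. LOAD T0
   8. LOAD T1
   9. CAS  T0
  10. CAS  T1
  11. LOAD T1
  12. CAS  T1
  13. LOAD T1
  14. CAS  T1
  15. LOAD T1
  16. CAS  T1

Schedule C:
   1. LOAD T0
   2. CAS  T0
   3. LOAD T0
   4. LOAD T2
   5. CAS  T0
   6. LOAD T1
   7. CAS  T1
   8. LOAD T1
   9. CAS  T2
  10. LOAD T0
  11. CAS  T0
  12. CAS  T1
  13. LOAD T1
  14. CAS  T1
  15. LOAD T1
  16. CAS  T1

Simulating candidate A:
#1 T2 reads 4
#2 T0 reads 4
#3 T0 CAS(4→5) writes; counter now 5
#4 T2 CAS(4→5) fails; counter now 5
#5 T0 reads 5
#6 T0 CAS(5→6) writes; counter now 6
#7 T0 reads 6
#8 T1 reads 6
#9 T1 CAS(6→7) writes; counter now 7
#10 T1 reads 7
#11 T0 CAS(6→7) fails; counter now 7
#12 T1 CAS(7→8) writes; counter now 8
#13 T1 reads 8
#14 T1 CAS(8→9) writes; counter now 9
#15 T1 reads 9
#16 T1 CAS(9→10) writes; counter now 10

A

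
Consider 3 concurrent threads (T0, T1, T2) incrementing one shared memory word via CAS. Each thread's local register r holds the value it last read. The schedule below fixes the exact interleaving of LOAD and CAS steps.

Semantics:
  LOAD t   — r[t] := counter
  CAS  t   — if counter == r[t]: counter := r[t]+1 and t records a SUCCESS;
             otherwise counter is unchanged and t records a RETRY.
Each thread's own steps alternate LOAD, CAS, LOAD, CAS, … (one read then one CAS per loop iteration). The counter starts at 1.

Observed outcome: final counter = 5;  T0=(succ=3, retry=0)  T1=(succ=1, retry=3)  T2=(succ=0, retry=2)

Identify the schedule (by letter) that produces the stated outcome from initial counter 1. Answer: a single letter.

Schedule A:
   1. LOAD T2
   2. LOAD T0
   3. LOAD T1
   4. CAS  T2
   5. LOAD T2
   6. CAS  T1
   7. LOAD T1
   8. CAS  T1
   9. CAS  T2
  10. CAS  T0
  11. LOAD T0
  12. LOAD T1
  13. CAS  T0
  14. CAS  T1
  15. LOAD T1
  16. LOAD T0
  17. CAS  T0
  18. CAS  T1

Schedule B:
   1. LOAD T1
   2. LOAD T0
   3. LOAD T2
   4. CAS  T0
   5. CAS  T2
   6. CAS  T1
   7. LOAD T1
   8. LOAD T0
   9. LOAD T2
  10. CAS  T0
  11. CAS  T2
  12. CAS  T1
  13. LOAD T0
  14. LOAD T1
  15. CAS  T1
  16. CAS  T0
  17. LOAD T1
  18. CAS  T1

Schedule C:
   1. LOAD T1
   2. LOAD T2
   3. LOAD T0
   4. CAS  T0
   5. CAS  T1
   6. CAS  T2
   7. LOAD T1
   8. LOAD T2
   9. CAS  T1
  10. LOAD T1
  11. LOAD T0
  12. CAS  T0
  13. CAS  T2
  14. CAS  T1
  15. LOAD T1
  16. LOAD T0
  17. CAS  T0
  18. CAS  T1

Tracing schedule C:
#1 T1 reads 1
#2 T2 reads 1
#3 T0 reads 1
#4 T0 CAS(1→2) writes; counter now 2
#5 T1 CAS(1→2) fails; counter now 2
#6 T2 CAS(1→2) fails; counter now 2
#7 T1 reads 2
#8 T2 reads 2
#9 T1 CAS(2→3) writes; counter now 3
#10 T1 reads 3
#11 T0 reads 3
#12 T0 CAS(3→4) writes; counter now 4
#13 T2 CAS(2→3) fails; counter now 4
#14 T1 CAS(3→4) fails; counter now 4
#15 T1 reads 4
#16 T0 reads 4
#17 T0 CAS(4→5) writes; counter now 5
#18 T1 CAS(4→5) fails; counter now 5

C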